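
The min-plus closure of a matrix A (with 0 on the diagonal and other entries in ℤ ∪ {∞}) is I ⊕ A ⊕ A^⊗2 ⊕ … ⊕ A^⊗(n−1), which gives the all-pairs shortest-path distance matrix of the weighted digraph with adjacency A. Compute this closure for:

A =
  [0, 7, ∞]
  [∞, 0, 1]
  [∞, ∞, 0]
Closure =
  [0, 7, 8]
  [∞, 0, 1]
  [∞, ∞, 0]

This is the Floyd-Warshall all-pairs shortest-path computation. For each intermediate vertex k = 0, 1, …, 2, update dist[i][j] ← min(dist[i][j], dist[i][k] + dist[k][j]). The final matrix gives, for each (i, j), the minimum total weight of any directed path from i to j (possibly empty when i = j).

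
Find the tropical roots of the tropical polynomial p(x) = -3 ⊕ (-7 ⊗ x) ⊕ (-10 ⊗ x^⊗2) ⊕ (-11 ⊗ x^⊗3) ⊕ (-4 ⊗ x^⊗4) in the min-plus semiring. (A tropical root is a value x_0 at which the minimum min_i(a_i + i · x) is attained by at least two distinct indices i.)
Roots: {-7, 1, 3, 4}

Each tropical root is a break point of the lower envelope of the lines y = a_i + i · x (there are 5 lines, with slopes 0, 1, ..., 4). Only the lines that attain the minimum somewhere contribute to roots; other lines are dominated. Here the surviving (envelope) indices are i = 4, i = 3, i = 2, i = 1, i = 0.
Intersections between consecutive envelope lines give the roots: for adjacent envelope indices i < j the intersection is x = (a_i − a_j) / (j − i). Reading off the sorted break points: {-7, 1, 3, 4}.
Verification: at each break x_0, at least two indices attain the minimum of min_i(a_i + i · x_0).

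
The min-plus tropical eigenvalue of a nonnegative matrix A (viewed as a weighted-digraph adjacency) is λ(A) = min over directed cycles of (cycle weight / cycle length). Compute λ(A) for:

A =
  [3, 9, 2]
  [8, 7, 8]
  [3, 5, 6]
λ(A) = 5/2

Enumerate directed cycles and compute their means (weight / length). Sample:
  cycle 0 → 0: weight = 3, length = 1, mean = 3/1 ≈ 3.000
  cycle 1 → 1: weight = 7, length = 1, mean = 7/1 ≈ 7.000
  cycle 2 → 2: weight = 6, length = 1, mean = 6/1 ≈ 6.000
  cycle 0 → 1 → 0: weight = 17, length = 2, mean = 17/2 ≈ 8.500
  cycle 0 → 2 → 0: weight = 5, length = 2, mean = 5/2 ≈ 2.500
  cycle 1 → 0 → 1: weight = 17, length = 2, mean = 17/2 ≈ 8.500
Minimum mean = 2.500, attained e.g. along the cycle 0 → 2 → 0 with weight 5 and length 2. So λ(A) = 5/2 = 5/2.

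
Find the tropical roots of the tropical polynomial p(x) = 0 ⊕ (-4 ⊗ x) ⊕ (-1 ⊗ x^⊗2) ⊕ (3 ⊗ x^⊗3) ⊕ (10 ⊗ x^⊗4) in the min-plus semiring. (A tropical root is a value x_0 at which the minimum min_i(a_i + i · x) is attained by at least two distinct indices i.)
Roots: {-7, -4, -3, 4}

Each tropical root is a break point of the lower envelope of the lines y = a_i + i · x (there are 5 lines, with slopes 0, 1, ..., 4). Only the lines that attain the minimum somewhere contribute to roots; other lines are dominated. Here the surviving (envelope) indices are i = 4, i = 3, i = 2, i = 1, i = 0.
Intersections between consecutive envelope lines give the roots: for adjacent envelope indices i < j the intersection is x = (a_i − a_j) / (j − i). Reading off the sorted break points: {-7, -4, -3, 4}.
Verification: at each break x_0, at least two indices attain the minimum of min_i(a_i + i · x_0).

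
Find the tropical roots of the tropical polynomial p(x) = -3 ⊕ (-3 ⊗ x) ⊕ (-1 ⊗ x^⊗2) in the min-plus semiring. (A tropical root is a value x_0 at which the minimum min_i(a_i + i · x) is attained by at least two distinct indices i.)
Roots: {-2, 0}

Each tropical root is a break point of the lower envelope of the lines y = a_i + i · x (there are 3 lines, with slopes 0, 1, ..., 2). Only the lines that attain the minimum somewhere contribute to roots; other lines are dominated. Here the surviving (envelope) indices are i = 2, i = 1, i = 0.
Intersections between consecutive envelope lines give the roots: for adjacent envelope indices i < j the intersection is x = (a_i − a_j) / (j − i). Reading off the sorted break points: {-2, 0}.
Verification: at each break x_0, at least two indices attain the minimum of min_i(a_i + i · x_0).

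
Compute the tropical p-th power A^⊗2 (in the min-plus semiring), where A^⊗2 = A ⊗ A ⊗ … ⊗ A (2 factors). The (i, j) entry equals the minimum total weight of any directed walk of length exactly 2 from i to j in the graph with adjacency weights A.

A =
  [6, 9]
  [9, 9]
A^⊗2 =
  [12, 15]
  [15, 18]

Each entry (A^⊗2)_ij equals the minimum over all length-2 walks i = v_0 → v_1 → … → v_2 = j of Σ_t A[v_t][v_{t+1}]. For example, for (i, j) = (0, 1) we minimise over 2 possible intermediate vertex sequences; the minimum is 15, attained along the walk 0 → 0 → 1.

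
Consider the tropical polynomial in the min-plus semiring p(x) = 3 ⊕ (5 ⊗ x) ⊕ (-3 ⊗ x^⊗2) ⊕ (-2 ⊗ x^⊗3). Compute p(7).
p(7) = 3

A tropical monomial a ⊗ x^⊗i evaluates to a + i · x. Evaluating each term at x = 7:
  Term 0 contributes 3 + 0 · 7 = 3
  Term 1 contributes 5 + 1 · 7 = 12
  Term 2 contributes -3 + 2 · 7 = 11
  Term 3 contributes -2 + 3 · 7 = 19
p(7) = ⊕ of these = min[3, 12, 11, 19] = 3.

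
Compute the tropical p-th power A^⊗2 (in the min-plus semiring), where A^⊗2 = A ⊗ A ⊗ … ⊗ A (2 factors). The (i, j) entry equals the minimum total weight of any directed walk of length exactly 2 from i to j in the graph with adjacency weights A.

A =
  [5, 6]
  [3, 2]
A^⊗2 =
  [9, 8]
  [5, 4]

Each entry (A^⊗2)_ij equals the minimum over all length-2 walks i = v_0 → v_1 → … → v_2 = j of Σ_t A[v_t][v_{t+1}]. For example, for (i, j) = (0, 1) we minimise over 2 possible intermediate vertex sequences; the minimum is 8, attained along the walk 0 → 1 → 1.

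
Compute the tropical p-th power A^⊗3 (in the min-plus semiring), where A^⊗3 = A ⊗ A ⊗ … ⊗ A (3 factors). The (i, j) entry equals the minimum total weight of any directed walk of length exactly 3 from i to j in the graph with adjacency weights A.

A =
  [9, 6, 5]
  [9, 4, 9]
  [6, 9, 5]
A^⊗3 =
  [16, 14, 15]
  [17, 12, 17]
  [16, 16, 15]

Each entry (A^⊗3)_ij equals the minimum over all length-3 walks i = v_0 → v_1 → … → v_3 = j of Σ_t A[v_t][v_{t+1}]. For example, for (i, j) = (0, 2) we minimise over 9 possible intermediate vertex sequences; the minimum is 15, attained along the walk 0 → 2 → 2 → 2.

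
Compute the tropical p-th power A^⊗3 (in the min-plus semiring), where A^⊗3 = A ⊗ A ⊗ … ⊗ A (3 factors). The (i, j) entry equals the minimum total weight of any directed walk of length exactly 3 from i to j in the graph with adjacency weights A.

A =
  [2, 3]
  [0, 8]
A^⊗3 =
  [5, 6]
  [3, 5]

Each entry (A^⊗3)_ij equals the minimum over all length-3 walks i = v_0 → v_1 → … → v_3 = j of Σ_t A[v_t][v_{t+1}]. For example, for (i, j) = (0, 1) we minimise over 4 possible intermediate vertex sequences; the minimum is 6, attained along the walk 0 → 1 → 0 → 1.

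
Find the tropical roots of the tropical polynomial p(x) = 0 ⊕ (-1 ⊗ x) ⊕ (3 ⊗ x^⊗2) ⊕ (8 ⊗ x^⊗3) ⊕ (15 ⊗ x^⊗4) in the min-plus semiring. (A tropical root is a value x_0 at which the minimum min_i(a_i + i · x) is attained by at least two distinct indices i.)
Roots: {-7, -5, -4, 1}

Each tropical root is a break point of the lower envelope of the lines y = a_i + i · x (there are 5 lines, with slopes 0, 1, ..., 4). Only the lines that attain the minimum somewhere contribute to roots; other lines are dominated. Here the surviving (envelope) indices are i = 4, i = 3, i = 2, i = 1, i = 0.
Intersections between consecutive envelope lines give the roots: for adjacent envelope indices i < j the intersection is x = (a_i − a_j) / (j − i). Reading off the sorted break points: {-7, -5, -4, 1}.
Verification: at each break x_0, at least two indices attain the minimum of min_i(a_i + i · x_0).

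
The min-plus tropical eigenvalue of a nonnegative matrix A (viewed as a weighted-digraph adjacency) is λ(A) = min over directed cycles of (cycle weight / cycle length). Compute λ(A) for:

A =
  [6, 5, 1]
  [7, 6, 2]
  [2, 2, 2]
λ(A) = 3/2

Enumerate directed cycles and compute their means (weight / length). Sample:
  cycle 0 → 0: weight = 6, length = 1, mean = 6/1 ≈ 6.000
  cycle 1 → 1: weight = 6, length = 1, mean = 6/1 ≈ 6.000
  cycle 2 → 2: weight = 2, length = 1, mean = 2/1 ≈ 2.000
  cycle 0 → 1 → 0: weight = 12, length = 2, mean = 12/2 ≈ 6.000
  cycle 0 → 2 → 0: weight = 3, length = 2, mean = 3/2 ≈ 1.500
  cycle 1 → 0 → 1: weight = 12, length = 2, mean = 12/2 ≈ 6.000
Minimum mean = 1.500, attained e.g. along the cycle 0 → 2 → 0 with weight 3 and length 2. So λ(A) = 3/2 = 3/2.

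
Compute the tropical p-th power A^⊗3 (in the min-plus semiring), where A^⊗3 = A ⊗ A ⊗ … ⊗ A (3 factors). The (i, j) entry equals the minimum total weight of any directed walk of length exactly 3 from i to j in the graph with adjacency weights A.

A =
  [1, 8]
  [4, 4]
A^⊗3 =
  [3, 10]
  [6, 12]

Each entry (A^⊗3)_ij equals the minimum over all length-3 walks i = v_0 → v_1 → … → v_3 = j of Σ_t A[v_t][v_{t+1}]. For example, for (i, j) = (0, 1) we minimise over 4 possible intermediate vertex sequences; the minimum is 10, attained along the walk 0 → 0 → 0 → 1.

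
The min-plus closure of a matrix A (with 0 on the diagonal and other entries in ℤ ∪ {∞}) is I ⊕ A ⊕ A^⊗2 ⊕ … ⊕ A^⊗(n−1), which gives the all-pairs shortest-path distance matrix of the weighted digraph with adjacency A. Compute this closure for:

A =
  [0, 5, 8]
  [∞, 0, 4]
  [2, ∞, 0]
Closure =
  [0, 5, 8]
  [6, 0, 4]
  [2, 7, 0]

This is the Floyd-Warshall all-pairs shortest-path computation. For each intermediate vertex k = 0, 1, …, 2, update dist[i][j] ← min(dist[i][j], dist[i][k] + dist[k][j]). The final matrix gives, for each (i, j), the minimum total weight of any directed path from i to j (possibly empty when i = j).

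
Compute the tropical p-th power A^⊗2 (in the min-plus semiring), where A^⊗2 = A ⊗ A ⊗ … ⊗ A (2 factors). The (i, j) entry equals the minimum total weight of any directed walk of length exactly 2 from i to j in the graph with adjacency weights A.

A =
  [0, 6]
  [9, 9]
A^⊗2 =
  [0, 6]
  [9, 15]

Each entry (A^⊗2)_ij equals the minimum over all length-2 walks i = v_0 → v_1 → … → v_2 = j of Σ_t A[v_t][v_{t+1}]. For example, for (i, j) = (0, 1) we minimise over 2 possible intermediate vertex sequences; the minimum is 6, attained along the walk 0 → 0 → 1.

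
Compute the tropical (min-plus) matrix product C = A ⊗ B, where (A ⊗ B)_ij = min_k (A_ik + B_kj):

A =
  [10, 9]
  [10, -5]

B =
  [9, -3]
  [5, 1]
A ⊗ B =
  [14, 7]
  [0, -4]

Apply the min-plus product entry-by-entry:
  C[0][0] = min over k of (A[0][0] + B[0][0] = 10 + 9 = 19, A[0][1] + B[1][0] = 9 + 5 = 14) = 14 (attained at k = 1)
  C[0][1] = min over k of (A[0][0] + B[0][1] = 10 + -3 = 7, A[0][1] + B[1][1] = 9 + 1 = 10) = 7 (attained at k = 0)
  C[1][0] = min over k of (A[1][0] + B[0][0] = 10 + 9 = 19, A[1][1] + B[1][0] = -5 + 5 = 0) = 0 (attained at k = 1)
  C[1][1] = min over k of (A[1][0] + B[0][1] = 10 + -3 = 7, A[1][1] + B[1][1] = -5 + 1 = -4) = -4 (attained at k = 1)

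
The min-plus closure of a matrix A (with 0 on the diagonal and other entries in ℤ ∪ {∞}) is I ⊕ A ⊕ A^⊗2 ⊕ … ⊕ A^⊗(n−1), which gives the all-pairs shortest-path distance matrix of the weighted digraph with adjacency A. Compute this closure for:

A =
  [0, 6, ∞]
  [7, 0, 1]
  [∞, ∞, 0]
Closure =
  [0, 6, 7]
  [7, 0, 1]
  [∞, ∞, 0]

This is the Floyd-Warshall all-pairs shortest-path computation. For each intermediate vertex k = 0, 1, …, 2, update dist[i][j] ← min(dist[i][j], dist[i][k] + dist[k][j]). The final matrix gives, for each (i, j), the minimum total weight of any directed path from i to j (possibly empty when i = j).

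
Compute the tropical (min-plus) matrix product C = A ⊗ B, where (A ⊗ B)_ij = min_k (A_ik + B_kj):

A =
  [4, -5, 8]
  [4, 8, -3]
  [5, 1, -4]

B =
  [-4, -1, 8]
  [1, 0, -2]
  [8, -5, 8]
A ⊗ B =
  [-4, -5, -7]
  [0, -8, 5]
  [1, -9, -1]

Apply the min-plus product entry-by-entry:
  C[0][0] = min over k of (A[0][0] + B[0][0] = 4 + -4 = 0, A[0][1] + B[1][0] = -5 + 1 = -4, A[0][2] + B[2][0] = 8 + 8 = 16) = -4 (attained at k = 1)
  C[0][1] = min over k of (A[0][0] + B[0][1] = 4 + -1 = 3, A[0][1] + B[1][1] = -5 + 0 = -5, A[0][2] + B[2][1] = 8 + -5 = 3) = -5 (attained at k = 1)
  C[0][2] = min over k of (A[0][0] + B[0][2] = 4 + 8 = 12, A[0][1] + B[1][2] = -5 + -2 = -7, A[0][2] + B[2][2] = 8 + 8 = 16) = -7 (attained at k = 1)
  C[1][0] = min over k of (A[1][0] + B[0][0] = 4 + -4 = 0, A[1][1] + B[1][0] = 8 + 1 = 9, A[1][2] + B[2][0] = -3 + 8 = 5) = 0 (attained at k = 0)
  C[1][1] = min over k of (A[1][0] + B[0][1] = 4 + -1 = 3, A[1][1] + B[1][1] = 8 + 0 = 8, A[1][2] + B[2][1] = -3 + -5 = -8) = -8 (attained at k = 2)
  C[1][2] = min over k of (A[1][0] + B[0][2] = 4 + 8 = 12, A[1][1] + B[1][2] = 8 + -2 = 6, A[1][2] + B[2][2] = -3 + 8 = 5) = 5 (attained at k = 2)
  C[2][0] = min over k of (A[2][0] + B[0][0] = 5 + -4 = 1, A[2][1] + B[1][0] = 1 + 1 = 2, A[2][2] + B[2][0] = -4 + 8 = 4) = 1 (attained at k = 0)
  C[2][1] = min over k of (A[2][0] + B[0][1] = 5 + -1 = 4, A[2][1] + B[1][1] = 1 + 0 = 1, A[2][2] + B[2][1] = -4 + -5 = -9) = -9 (attained at k = 2)
  C[2][2] = min over k of (A[2][0] + B[0][2] = 5 + 8 = 13, A[2][1] + B[1][2] = 1 + -2 = -1, A[2][2] + B[2][2] = -4 + 8 = 4) = -1 (attained at k = 1)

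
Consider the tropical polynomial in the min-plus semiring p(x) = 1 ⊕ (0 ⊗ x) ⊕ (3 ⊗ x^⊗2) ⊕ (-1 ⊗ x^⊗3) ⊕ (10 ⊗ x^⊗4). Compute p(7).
p(7) = 1

A tropical monomial a ⊗ x^⊗i evaluates to a + i · x. Evaluating each term at x = 7:
  Term 0 contributes 1 + 0 · 7 = 1
  Term 1 contributes 0 + 1 · 7 = 7
  Term 2 contributes 3 + 2 · 7 = 17
  Term 3 contributes -1 + 3 · 7 = 20
  Term 4 contributes 10 + 4 · 7 = 38
p(7) = ⊕ of these = min[1, 7, 17, 20, 38] = 1.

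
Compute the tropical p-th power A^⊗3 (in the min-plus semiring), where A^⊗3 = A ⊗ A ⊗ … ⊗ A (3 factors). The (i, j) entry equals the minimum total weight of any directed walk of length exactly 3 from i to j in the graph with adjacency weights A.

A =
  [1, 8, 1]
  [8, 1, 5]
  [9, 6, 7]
A^⊗3 =
  [3, 8, 3]
  [10, 3, 7]
  [11, 8, 11]

Each entry (A^⊗3)_ij equals the minimum over all length-3 walks i = v_0 → v_1 → … → v_3 = j of Σ_t A[v_t][v_{t+1}]. For example, for (i, j) = (0, 2) we minimise over 9 possible intermediate vertex sequences; the minimum is 3, attained along the walk 0 → 0 → 0 → 2.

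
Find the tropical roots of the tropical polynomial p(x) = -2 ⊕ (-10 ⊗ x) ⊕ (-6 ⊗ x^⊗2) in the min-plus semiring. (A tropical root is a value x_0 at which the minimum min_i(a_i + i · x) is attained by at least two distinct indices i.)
Roots: {-4, 8}

Each tropical root is a break point of the lower envelope of the lines y = a_i + i · x (there are 3 lines, with slopes 0, 1, ..., 2). Only the lines that attain the minimum somewhere contribute to roots; other lines are dominated. Here the surviving (envelope) indices are i = 2, i = 1, i = 0.
Intersections between consecutive envelope lines give the roots: for adjacent envelope indices i < j the intersection is x = (a_i − a_j) / (j − i). Reading off the sorted break points: {-4, 8}.
Verification: at each break x_0, at least two indices attain the minimum of min_i(a_i + i · x_0).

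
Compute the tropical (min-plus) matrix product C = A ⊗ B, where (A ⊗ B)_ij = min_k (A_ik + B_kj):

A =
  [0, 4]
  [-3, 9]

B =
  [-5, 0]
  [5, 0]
A ⊗ B =
  [-5, 0]
  [-8, -3]

Apply the min-plus product entry-by-entry:
  C[0][0] = min over k of (A[0][0] + B[0][0] = 0 + -5 = -5, A[0][1] + B[1][0] = 4 + 5 = 9) = -5 (attained at k = 0)
  C[0][1] = min over k of (A[0][0] + B[0][1] = 0 + 0 = 0, A[0][1] + B[1][1] = 4 + 0 = 4) = 0 (attained at k = 0)
  C[1][0] = min over k of (A[1][0] + B[0][0] = -3 + -5 = -8, A[1][1] + B[1][0] = 9 + 5 = 14) = -8 (attained at k = 0)
  C[1][1] = min over k of (A[1][0] + B[0][1] = -3 + 0 = -3, A[1][1] + B[1][1] = 9 + 0 = 9) = -3 (attained at k = 0)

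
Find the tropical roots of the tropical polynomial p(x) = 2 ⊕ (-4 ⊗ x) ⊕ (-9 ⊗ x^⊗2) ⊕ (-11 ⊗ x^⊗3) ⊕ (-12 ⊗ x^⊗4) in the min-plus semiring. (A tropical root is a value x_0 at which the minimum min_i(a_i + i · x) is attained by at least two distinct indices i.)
Roots: {1, 2, 5, 6}

Each tropical root is a break point of the lower envelope of the lines y = a_i + i · x (there are 5 lines, with slopes 0, 1, ..., 4). Only the lines that attain the minimum somewhere contribute to roots; other lines are dominated. Here the surviving (envelope) indices are i = 4, i = 3, i = 2, i = 1, i = 0.
Intersections between consecutive envelope lines give the roots: for adjacent envelope indices i < j the intersection is x = (a_i − a_j) / (j − i). Reading off the sorted break points: {1, 2, 5, 6}.
Verification: at each break x_0, at least two indices attain the minimum of min_i(a_i + i · x_0).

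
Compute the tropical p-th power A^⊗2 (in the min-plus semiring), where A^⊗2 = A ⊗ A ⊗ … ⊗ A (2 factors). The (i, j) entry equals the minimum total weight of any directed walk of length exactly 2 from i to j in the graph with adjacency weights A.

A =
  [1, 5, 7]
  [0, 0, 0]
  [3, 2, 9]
A^⊗2 =
  [2, 5, 5]
  [0, 0, 0]
  [2, 2, 2]

Each entry (A^⊗2)_ij equals the minimum over all length-2 walks i = v_0 → v_1 → … → v_2 = j of Σ_t A[v_t][v_{t+1}]. For example, for (i, j) = (0, 2) we minimise over 3 possible intermediate vertex sequences; the minimum is 5, attained along the walk 0 → 1 → 2.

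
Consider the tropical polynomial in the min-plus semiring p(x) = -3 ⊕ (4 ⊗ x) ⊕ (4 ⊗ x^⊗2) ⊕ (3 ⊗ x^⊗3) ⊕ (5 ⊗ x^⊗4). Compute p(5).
p(5) = -3

A tropical monomial a ⊗ x^⊗i evaluates to a + i · x. Evaluating each term at x = 5:
  Term 0 contributes -3 + 0 · 5 = -3
  Term 1 contributes 4 + 1 · 5 = 9
  Term 2 contributes 4 + 2 · 5 = 14
  Term 3 contributes 3 + 3 · 5 = 18
  Term 4 contributes 5 + 4 · 5 = 25
p(5) = ⊕ of these = min[-3, 9, 14, 18, 25] = -3.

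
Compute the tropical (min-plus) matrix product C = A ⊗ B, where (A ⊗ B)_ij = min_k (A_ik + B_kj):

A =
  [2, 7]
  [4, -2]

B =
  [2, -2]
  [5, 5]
A ⊗ B =
  [4, 0]
  [3, 2]

Apply the min-plus product entry-by-entry:
  C[0][0] = min over k of (A[0][0] + B[0][0] = 2 + 2 = 4, A[0][1] + B[1][0] = 7 + 5 = 12) = 4 (attained at k = 0)
  C[0][1] = min over k of (A[0][0] + B[0][1] = 2 + -2 = 0, A[0][1] + B[1][1] = 7 + 5 = 12) = 0 (attained at k = 0)
  C[1][0] = min over k of (A[1][0] + B[0][0] = 4 + 2 = 6, A[1][1] + B[1][0] = -2 + 5 = 3) = 3 (attained at k = 1)
  C[1][1] = min over k of (A[1][0] + B[0][1] = 4 + -2 = 2, A[1][1] + B[1][1] = -2 + 5 = 3) = 2 (attained at k = 0)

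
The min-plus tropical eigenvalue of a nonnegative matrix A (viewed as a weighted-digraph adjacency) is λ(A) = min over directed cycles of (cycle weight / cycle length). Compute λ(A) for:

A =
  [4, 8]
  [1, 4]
λ(A) = 4

Enumerate directed cycles and compute their means (weight / length). Sample:
  cycle 0 → 0: weight = 4, length = 1, mean = 4/1 ≈ 4.000
  cycle 1 → 1: weight = 4, length = 1, mean = 4/1 ≈ 4.000
  cycle 0 → 1 → 0: weight = 9, length = 2, mean = 9/2 ≈ 4.500
  cycle 1 → 0 → 1: weight = 9, length = 2, mean = 9/2 ≈ 4.500
Minimum mean = 4.000, attained e.g. along the cycle 0 → 0 with weight 4 and length 1. So λ(A) = 4/1 = 4.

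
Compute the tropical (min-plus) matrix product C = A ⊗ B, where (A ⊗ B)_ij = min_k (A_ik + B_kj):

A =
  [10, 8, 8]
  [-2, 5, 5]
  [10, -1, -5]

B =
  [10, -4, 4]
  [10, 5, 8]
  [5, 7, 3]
A ⊗ B =
  [13, 6, 11]
  [8, -6, 2]
  [0, 2, -2]

Apply the min-plus product entry-by-entry:
  C[0][0] = min over k of (A[0][0] + B[0][0] = 10 + 10 = 20, A[0][1] + B[1][0] = 8 + 10 = 18, A[0][2] + B[2][0] = 8 + 5 = 13) = 13 (attained at k = 2)
  C[0][1] = min over k of (A[0][0] + B[0][1] = 10 + -4 = 6, A[0][1] + B[1][1] = 8 + 5 = 13, A[0][2] + B[2][1] = 8 + 7 = 15) = 6 (attained at k = 0)
  C[0][2] = min over k of (A[0][0] + B[0][2] = 10 + 4 = 14, A[0][1] + B[1][2] = 8 + 8 = 16, A[0][2] + B[2][2] = 8 + 3 = 11) = 11 (attained at k = 2)
  C[1][0] = min over k of (A[1][0] + B[0][0] = -2 + 10 = 8, A[1][1] + B[1][0] = 5 + 10 = 15, A[1][2] + B[2][0] = 5 + 5 = 10) = 8 (attained at k = 0)
  C[1][1] = min over k of (A[1][0] + B[0][1] = -2 + -4 = -6, A[1][1] + B[1][1] = 5 + 5 = 10, A[1][2] + B[2][1] = 5 + 7 = 12) = -6 (attained at k = 0)
  C[1][2] = min over k of (A[1][0] + B[0][2] = -2 + 4 = 2, A[1][1] + B[1][2] = 5 + 8 = 13, A[1][2] + B[2][2] = 5 + 3 = 8) = 2 (attained at k = 0)
  C[2][0] = min over k of (A[2][0] + B[0][0] = 10 + 10 = 20, A[2][1] + B[1][0] = -1 + 10 = 9, A[2][2] + B[2][0] = -5 + 5 = 0) = 0 (attained at k = 2)
  C[2][1] = min over k of (A[2][0] + B[0][1] = 10 + -4 = 6, A[2][1] + B[1][1] = -1 + 5 = 4, A[2][2] + B[2][1] = -5 + 7 = 2) = 2 (attained at k = 2)
  C[2][2] = min over k of (A[2][0] + B[0][2] = 10 + 4 = 14, A[2][1] + B[1][2] = -1 + 8 = 7, A[2][2] + B[2][2] = -5 + 3 = -2) = -2 (attained at k = 2)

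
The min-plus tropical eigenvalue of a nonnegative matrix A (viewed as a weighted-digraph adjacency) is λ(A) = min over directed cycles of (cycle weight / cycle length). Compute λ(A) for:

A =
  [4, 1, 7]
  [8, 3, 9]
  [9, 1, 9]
λ(A) = 3

Enumerate directed cycles and compute their means (weight / length). Sample:
  cycle 0 → 0: weight = 4, length = 1, mean = 4/1 ≈ 4.000
  cycle 1 → 1: weight = 3, length = 1, mean = 3/1 ≈ 3.000
  cycle 2 → 2: weight = 9, length = 1, mean = 9/1 ≈ 9.000
  cycle 0 → 1 → 0: weight = 9, length = 2, mean = 9/2 ≈ 4.500
  cycle 0 → 2 → 0: weight = 16, length = 2, mean = 16/2 ≈ 8.000
  cycle 1 → 0 → 1: weight = 9, length = 2, mean = 9/2 ≈ 4.500
Minimum mean = 3.000, attained e.g. along the cycle 1 → 1 with weight 3 and length 1. So λ(A) = 3/1 = 3.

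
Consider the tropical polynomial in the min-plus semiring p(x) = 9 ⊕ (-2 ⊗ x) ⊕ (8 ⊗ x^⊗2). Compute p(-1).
p(-1) = -3

A tropical monomial a ⊗ x^⊗i evaluates to a + i · x. Evaluating each term at x = -1:
  Term 0 contributes 9 + 0 · -1 = 9
  Term 1 contributes -2 + 1 · -1 = -3
  Term 2 contributes 8 + 2 · -1 = 6
p(-1) = ⊕ of these = min[9, -3, 6] = -3.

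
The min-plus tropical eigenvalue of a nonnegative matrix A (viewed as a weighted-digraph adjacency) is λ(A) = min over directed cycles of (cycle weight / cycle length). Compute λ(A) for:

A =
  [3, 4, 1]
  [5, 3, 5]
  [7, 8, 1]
λ(A) = 1

Enumerate directed cycles and compute their means (weight / length). Sample:
  cycle 0 → 0: weight = 3, length = 1, mean = 3/1 ≈ 3.000
  cycle 1 → 1: weight = 3, length = 1, mean = 3/1 ≈ 3.000
  cycle 2 → 2: weight = 1, length = 1, mean = 1/1 ≈ 1.000
  cycle 0 → 1 → 0: weight = 9, length = 2, mean = 9/2 ≈ 4.500
  cycle 0 → 2 → 0: weight = 8, length = 2, mean = 8/2 ≈ 4.000
  cycle 1 → 0 → 1: weight = 9, length = 2, mean = 9/2 ≈ 4.500
Minimum mean = 1.000, attained e.g. along the cycle 2 → 2 with weight 1 and length 1. So λ(A) = 1/1 = 1.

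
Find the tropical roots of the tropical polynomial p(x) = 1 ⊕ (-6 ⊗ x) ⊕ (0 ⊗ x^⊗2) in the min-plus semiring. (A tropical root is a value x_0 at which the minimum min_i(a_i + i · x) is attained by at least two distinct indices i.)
Roots: {-6, 7}

Each tropical root is a break point of the lower envelope of the lines y = a_i + i · x (there are 3 lines, with slopes 0, 1, ..., 2). Only the lines that attain the minimum somewhere contribute to roots; other lines are dominated. Here the surviving (envelope) indices are i = 2, i = 1, i = 0.
Intersections between consecutive envelope lines give the roots: for adjacent envelope indices i < j the intersection is x = (a_i − a_j) / (j − i). Reading off the sorted break points: {-6, 7}.
Verification: at each break x_0, at least two indices attain the minimum of min_i(a_i + i · x_0).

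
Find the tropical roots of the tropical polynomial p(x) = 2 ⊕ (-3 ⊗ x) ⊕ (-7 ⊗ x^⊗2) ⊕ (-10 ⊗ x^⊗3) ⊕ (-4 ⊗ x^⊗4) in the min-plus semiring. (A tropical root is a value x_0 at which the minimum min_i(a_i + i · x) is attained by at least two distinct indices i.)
Roots: {-6, 3, 4, 5}

Each tropical root is a break point of the lower envelope of the lines y = a_i + i · x (there are 5 lines, with slopes 0, 1, ..., 4). Only the lines that attain the minimum somewhere contribute to roots; other lines are dominated. Here the surviving (envelope) indices are i = 4, i = 3, i = 2, i = 1, i = 0.
Intersections between consecutive envelope lines give the roots: for adjacent envelope indices i < j the intersection is x = (a_i − a_j) / (j − i). Reading off the sorted break points: {-6, 3, 4, 5}.
Verification: at each break x_0, at least two indices attain the minimum of min_i(a_i + i · x_0).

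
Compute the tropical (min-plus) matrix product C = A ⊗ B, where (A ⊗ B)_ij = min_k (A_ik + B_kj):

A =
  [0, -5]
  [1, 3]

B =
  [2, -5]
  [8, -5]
A ⊗ B =
  [2, -10]
  [3, -4]

Apply the min-plus product entry-by-entry:
  C[0][0] = min over k of (A[0][0] + B[0][0] = 0 + 2 = 2, A[0][1] + B[1][0] = -5 + 8 = 3) = 2 (attained at k = 0)
  C[0][1] = min over k of (A[0][0] + B[0][1] = 0 + -5 = -5, A[0][1] + B[1][1] = -5 + -5 = -10) = -10 (attained at k = 1)
  C[1][0] = min over k of (A[1][0] + B[0][0] = 1 + 2 = 3, A[1][1] + B[1][0] = 3 + 8 = 11) = 3 (attained at k = 0)
  C[1][1] = min over k of (A[1][0] + B[0][1] = 1 + -5 = -4, A[1][1] + B[1][1] = 3 + -5 = -2) = -4 (attained at k = 0)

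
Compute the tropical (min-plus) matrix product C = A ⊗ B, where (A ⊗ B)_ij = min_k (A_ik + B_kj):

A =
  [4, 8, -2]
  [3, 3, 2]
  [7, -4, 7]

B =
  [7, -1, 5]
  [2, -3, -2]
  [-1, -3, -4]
A ⊗ B =
  [-3, -5, -6]
  [1, -1, -2]
  [-2, -7, -6]

Apply the min-plus product entry-by-entry:
  C[0][0] = min over k of (A[0][0] + B[0][0] = 4 + 7 = 11, A[0][1] + B[1][0] = 8 + 2 = 10, A[0][2] + B[2][0] = -2 + -1 = -3) = -3 (attained at k = 2)
  C[0][1] = min over k of (A[0][0] + B[0][1] = 4 + -1 = 3, A[0][1] + B[1][1] = 8 + -3 = 5, A[0][2] + B[2][1] = -2 + -3 = -5) = -5 (attained at k = 2)
  C[0][2] = min over k of (A[0][0] + B[0][2] = 4 + 5 = 9, A[0][1] + B[1][2] = 8 + -2 = 6, A[0][2] + B[2][2] = -2 + -4 = -6) = -6 (attained at k = 2)
  C[1][0] = min over k of (A[1][0] + B[0][0] = 3 + 7 = 10, A[1][1] + B[1][0] = 3 + 2 = 5, A[1][2] + B[2][0] = 2 + -1 = 1) = 1 (attained at k = 2)
  C[1][1] = min over k of (A[1][0] + B[0][1] = 3 + -1 = 2, A[1][1] + B[1][1] = 3 + -3 = 0, A[1][2] + B[2][1] = 2 + -3 = -1) = -1 (attained at k = 2)
  C[1][2] = min over k of (A[1][0] + B[0][2] = 3 + 5 = 8, A[1][1] + B[1][2] = 3 + -2 = 1, A[1][2] + B[2][2] = 2 + -4 = -2) = -2 (attained at k = 2)
  C[2][0] = min over k of (A[2][0] + B[0][0] = 7 + 7 = 14, A[2][1] + B[1][0] = -4 + 2 = -2, A[2][2] + B[2][0] = 7 + -1 = 6) = -2 (attained at k = 1)
  C[2][1] = min over k of (A[2][0] + B[0][1] = 7 + -1 = 6, A[2][1] + B[1][1] = -4 + -3 = -7, A[2][2] + B[2][1] = 7 + -3 = 4) = -7 (attained at k = 1)
  C[2][2] = min over k of (A[2][0] + B[0][2] = 7 + 5 = 12, A[2][1] + B[1][2] = -4 + -2 = -6, A[2][2] + B[2][2] = 7 + -4 = 3) = -6 (attained at k = 1)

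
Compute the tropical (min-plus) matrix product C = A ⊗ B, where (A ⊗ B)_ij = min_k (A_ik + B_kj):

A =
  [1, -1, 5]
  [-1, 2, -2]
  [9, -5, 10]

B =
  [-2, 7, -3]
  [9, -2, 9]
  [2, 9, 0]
A ⊗ B =
  [-1, -3, -2]
  [-3, 0, -4]
  [4, -7, 4]

Apply the min-plus product entry-by-entry:
  C[0][0] = min over k of (A[0][0] + B[0][0] = 1 + -2 = -1, A[0][1] + B[1][0] = -1 + 9 = 8, A[0][2] + B[2][0] = 5 + 2 = 7) = -1 (attained at k = 0)
  C[0][1] = min over k of (A[0][0] + B[0][1] = 1 + 7 = 8, A[0][1] + B[1][1] = -1 + -2 = -3, A[0][2] + B[2][1] = 5 + 9 = 14) = -3 (attained at k = 1)
  C[0][2] = min over k of (A[0][0] + B[0][2] = 1 + -3 = -2, A[0][1] + B[1][2] = -1 + 9 = 8, A[0][2] + B[2][2] = 5 + 0 = 5) = -2 (attained at k = 0)
  C[1][0] = min over k of (A[1][0] + B[0][0] = -1 + -2 = -3, A[1][1] + B[1][0] = 2 + 9 = 11, A[1][2] + B[2][0] = -2 + 2 = 0) = -3 (attained at k = 0)
  C[1][1] = min over k of (A[1][0] + B[0][1] = -1 + 7 = 6, A[1][1] + B[1][1] = 2 + -2 = 0, A[1][2] + B[2][1] = -2 + 9 = 7) = 0 (attained at k = 1)
  C[1][2] = min over k of (A[1][0] + B[0][2] = -1 + -3 = -4, A[1][1] + B[1][2] = 2 + 9 = 11, A[1][2] + B[2][2] = -2 + 0 = -2) = -4 (attained at k = 0)
  C[2][0] = min over k of (A[2][0] + B[0][0] = 9 + -2 = 7, A[2][1] + B[1][0] = -5 + 9 = 4, A[2][2] + B[2][0] = 10 + 2 = 12) = 4 (attained at k = 1)
  C[2][1] = min over k of (A[2][0] + B[0][1] = 9 + 7 = 16, A[2][1] + B[1][1] = -5 + -2 = -7, A[2][2] + B[2][1] = 10 + 9 = 19) = -7 (attained at k = 1)
  C[2][2] = min over k of (A[2][0] + B[0][2] = 9 + -3 = 6, A[2][1] + B[1][2] = -5 + 9 = 4, A[2][2] + B[2][2] = 10 + 0 = 10) = 4 (attained at k = 1)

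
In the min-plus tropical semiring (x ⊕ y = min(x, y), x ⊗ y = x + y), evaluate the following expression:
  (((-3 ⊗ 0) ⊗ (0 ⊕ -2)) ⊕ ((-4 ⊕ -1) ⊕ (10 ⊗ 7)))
(((-3 ⊗ 0) ⊗ (0 ⊕ -2)) ⊕ ((-4 ⊕ -1) ⊕ (10 ⊗ 7))) = -5

Expand innermost to outermost. Recall ⊕ takes the minimum of its arguments and ⊗ takes their sum. Working out the expression (((-3 ⊗ 0) ⊗ (0 ⊕ -2)) ⊕ ((-4 ⊕ -1) ⊕ (10 ⊗ 7))) gives -5.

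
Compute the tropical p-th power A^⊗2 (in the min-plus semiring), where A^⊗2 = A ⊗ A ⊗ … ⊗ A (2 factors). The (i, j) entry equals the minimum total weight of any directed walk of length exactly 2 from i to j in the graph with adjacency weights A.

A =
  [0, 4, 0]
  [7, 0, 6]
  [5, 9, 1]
A^⊗2 =
  [0, 4, 0]
  [7, 0, 6]
  [5, 9, 2]

Each entry (A^⊗2)_ij equals the minimum over all length-2 walks i = v_0 → v_1 → … → v_2 = j of Σ_t A[v_t][v_{t+1}]. For example, for (i, j) = (0, 2) we minimise over 3 possible intermediate vertex sequences; the minimum is 0, attained along the walk 0 → 0 → 2.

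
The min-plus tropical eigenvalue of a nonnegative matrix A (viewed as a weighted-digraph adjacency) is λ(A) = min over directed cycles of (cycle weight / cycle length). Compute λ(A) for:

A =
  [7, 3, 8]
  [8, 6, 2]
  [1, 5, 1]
λ(A) = 1

Enumerate directed cycles and compute their means (weight / length). Sample:
  cycle 0 → 0: weight = 7, length = 1, mean = 7/1 ≈ 7.000
  cycle 1 → 1: weight = 6, length = 1, mean = 6/1 ≈ 6.000
  cycle 2 → 2: weight = 1, length = 1, mean = 1/1 ≈ 1.000
  cycle 0 → 1 → 0: weight = 11, length = 2, mean = 11/2 ≈ 5.500
  cycle 0 → 2 → 0: weight = 9, length = 2, mean = 9/2 ≈ 4.500
  cycle 1 → 0 → 1: weight = 11, length = 2, mean = 11/2 ≈ 5.500
Minimum mean = 1.000, attained e.g. along the cycle 2 → 2 with weight 1 and length 1. So λ(A) = 1/1 = 1.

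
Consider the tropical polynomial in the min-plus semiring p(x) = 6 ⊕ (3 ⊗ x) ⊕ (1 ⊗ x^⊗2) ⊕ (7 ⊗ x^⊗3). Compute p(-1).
p(-1) = -1

A tropical monomial a ⊗ x^⊗i evaluates to a + i · x. Evaluating each term at x = -1:
  Term 0 contributes 6 + 0 · -1 = 6
  Term 1 contributes 3 + 1 · -1 = 2
  Term 2 contributes 1 + 2 · -1 = -1
  Term 3 contributes 7 + 3 · -1 = 4
p(-1) = ⊕ of these = min[6, 2, -1, 4] = -1.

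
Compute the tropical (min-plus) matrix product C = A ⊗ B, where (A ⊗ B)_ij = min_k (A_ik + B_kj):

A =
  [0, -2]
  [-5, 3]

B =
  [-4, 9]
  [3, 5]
A ⊗ B =
  [-4, 3]
  [-9, 4]

Apply the min-plus product entry-by-entry:
  C[0][0] = min over k of (A[0][0] + B[0][0] = 0 + -4 = -4, A[0][1] + B[1][0] = -2 + 3 = 1) = -4 (attained at k = 0)
  C[0][1] = min over k of (A[0][0] + B[0][1] = 0 + 9 = 9, A[0][1] + B[1][1] = -2 + 5 = 3) = 3 (attained at k = 1)
  C[1][0] = min over k of (A[1][0] + B[0][0] = -5 + -4 = -9, A[1][1] + B[1][0] = 3 + 3 = 6) = -9 (attained at k = 0)
  C[1][1] = min over k of (A[1][0] + B[0][1] = -5 + 9 = 4, A[1][1] + B[1][1] = 3 + 5 = 8) = 4 (attained at k = 0)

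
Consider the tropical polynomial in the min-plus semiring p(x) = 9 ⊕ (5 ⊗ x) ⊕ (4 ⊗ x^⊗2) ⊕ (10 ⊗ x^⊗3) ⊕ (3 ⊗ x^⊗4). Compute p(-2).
p(-2) = -5

A tropical monomial a ⊗ x^⊗i evaluates to a + i · x. Evaluating each term at x = -2:
  Term 0 contributes 9 + 0 · -2 = 9
  Term 1 contributes 5 + 1 · -2 = 3
  Term 2 contributes 4 + 2 · -2 = 0
  Term 3 contributes 10 + 3 · -2 = 4
  Term 4 contributes 3 + 4 · -2 = -5
p(-2) = ⊕ of these = min[9, 3, 0, 4, -5] = -5.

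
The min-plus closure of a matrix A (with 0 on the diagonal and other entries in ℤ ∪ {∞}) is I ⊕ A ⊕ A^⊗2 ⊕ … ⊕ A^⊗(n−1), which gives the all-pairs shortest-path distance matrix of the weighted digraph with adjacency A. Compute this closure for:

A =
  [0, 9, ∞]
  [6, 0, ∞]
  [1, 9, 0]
Closure =
  [0, 9, ∞]
  [6, 0, ∞]
  [1, 9, 0]

This is the Floyd-Warshall all-pairs shortest-path computation. For each intermediate vertex k = 0, 1, …, 2, update dist[i][j] ← min(dist[i][j], dist[i][k] + dist[k][j]). The final matrix gives, for each (i, j), the minimum total weight of any directed path from i to j (possibly empty when i = j).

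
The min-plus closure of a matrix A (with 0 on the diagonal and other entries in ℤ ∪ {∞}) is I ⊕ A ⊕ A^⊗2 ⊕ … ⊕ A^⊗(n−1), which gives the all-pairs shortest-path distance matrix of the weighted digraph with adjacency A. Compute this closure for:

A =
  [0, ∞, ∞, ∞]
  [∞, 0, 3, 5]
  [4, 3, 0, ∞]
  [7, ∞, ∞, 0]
Closure =
  [0, ∞, ∞, ∞]
  [7, 0, 3, 5]
  [4, 3, 0, 8]
  [7, ∞, ∞, 0]

This is the Floyd-Warshall all-pairs shortest-path computation. For each intermediate vertex k = 0, 1, …, 3, update dist[i][j] ← min(dist[i][j], dist[i][k] + dist[k][j]). The final matrix gives, for each (i, j), the minimum total weight of any directed path from i to j (possibly empty when i = j).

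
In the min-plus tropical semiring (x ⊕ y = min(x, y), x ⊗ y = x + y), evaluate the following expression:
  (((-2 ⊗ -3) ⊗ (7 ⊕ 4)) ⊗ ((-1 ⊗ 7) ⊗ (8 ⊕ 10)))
(((-2 ⊗ -3) ⊗ (7 ⊕ 4)) ⊗ ((-1 ⊗ 7) ⊗ (8 ⊕ 10))) = 13

Expand innermost to outermost. Recall ⊕ takes the minimum of its arguments and ⊗ takes their sum. Working out the expression (((-2 ⊗ -3) ⊗ (7 ⊕ 4)) ⊗ ((-1 ⊗ 7) ⊗ (8 ⊕ 10))) gives 13.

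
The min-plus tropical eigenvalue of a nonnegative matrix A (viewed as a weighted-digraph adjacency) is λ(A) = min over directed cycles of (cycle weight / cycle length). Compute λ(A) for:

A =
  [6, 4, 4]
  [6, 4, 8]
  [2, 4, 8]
λ(A) = 3

Enumerate directed cycles and compute their means (weight / length). Sample:
  cycle 0 → 0: weight = 6, length = 1, mean = 6/1 ≈ 6.000
  cycle 1 → 1: weight = 4, length = 1, mean = 4/1 ≈ 4.000
  cycle 2 → 2: weight = 8, length = 1, mean = 8/1 ≈ 8.000
  cycle 0 → 1 → 0: weight = 10, length = 2, mean = 10/2 ≈ 5.000
  cycle 0 → 2 → 0: weight = 6, length = 2, mean = 6/2 ≈ 3.000
  cycle 1 → 0 → 1: weight = 10, length = 2, mean = 10/2 ≈ 5.000
Minimum mean = 3.000, attained e.g. along the cycle 0 → 2 → 0 with weight 6 and length 2. So λ(A) = 6/2 = 3.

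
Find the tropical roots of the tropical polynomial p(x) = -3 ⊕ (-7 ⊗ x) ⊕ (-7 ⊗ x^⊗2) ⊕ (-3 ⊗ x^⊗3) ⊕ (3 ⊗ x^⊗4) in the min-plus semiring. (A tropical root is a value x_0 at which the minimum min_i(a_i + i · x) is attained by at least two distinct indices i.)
Roots: {-6, -4, 0, 4}

Each tropical root is a break point of the lower envelope of the lines y = a_i + i · x (there are 5 lines, with slopes 0, 1, ..., 4). Only the lines that attain the minimum somewhere contribute to roots; other lines are dominated. Here the surviving (envelope) indices are i = 4, i = 3, i = 2, i = 1, i = 0.
Intersections between consecutive envelope lines give the roots: for adjacent envelope indices i < j the intersection is x = (a_i − a_j) / (j − i). Reading off the sorted break points: {-6, -4, 0, 4}.
Verification: at each break x_0, at least two indices attain the minimum of min_i(a_i + i · x_0).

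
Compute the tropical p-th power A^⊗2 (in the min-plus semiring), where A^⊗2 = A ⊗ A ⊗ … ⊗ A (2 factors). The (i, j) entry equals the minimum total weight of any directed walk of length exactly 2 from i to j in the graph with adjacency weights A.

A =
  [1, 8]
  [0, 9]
A^⊗2 =
  [2, 9]
  [1, 8]

Each entry (A^⊗2)_ij equals the minimum over all length-2 walks i = v_0 → v_1 → … → v_2 = j of Σ_t A[v_t][v_{t+1}]. For example, for (i, j) = (0, 1) we minimise over 2 possible intermediate vertex sequences; the minimum is 9, attained along the walk 0 → 0 → 1.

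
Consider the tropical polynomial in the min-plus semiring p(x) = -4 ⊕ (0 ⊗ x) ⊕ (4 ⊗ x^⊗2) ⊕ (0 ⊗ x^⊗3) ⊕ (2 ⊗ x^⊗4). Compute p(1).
p(1) = -4

A tropical monomial a ⊗ x^⊗i evaluates to a + i · x. Evaluating each term at x = 1:
  Term 0 contributes -4 + 0 · 1 = -4
  Term 1 contributes 0 + 1 · 1 = 1
  Term 2 contributes 4 + 2 · 1 = 6
  Term 3 contributes 0 + 3 · 1 = 3
  Term 4 contributes 2 + 4 · 1 = 6
p(1) = ⊕ of these = min[-4, 1, 6, 3, 6] = -4.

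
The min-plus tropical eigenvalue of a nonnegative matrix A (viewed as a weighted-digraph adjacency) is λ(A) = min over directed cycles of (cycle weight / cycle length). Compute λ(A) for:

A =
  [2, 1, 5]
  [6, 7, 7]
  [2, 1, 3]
λ(A) = 2

Enumerate directed cycles and compute their means (weight / length). Sample:
  cycle 0 → 0: weight = 2, length = 1, mean = 2/1 ≈ 2.000
  cycle 1 → 1: weight = 7, length = 1, mean = 7/1 ≈ 7.000
  cycle 2 → 2: weight = 3, length = 1, mean = 3/1 ≈ 3.000
  cycle 0 → 1 → 0: weight = 7, length = 2, mean = 7/2 ≈ 3.500
  cycle 0 → 2 → 0: weight = 7, length = 2, mean = 7/2 ≈ 3.500
  cycle 1 → 0 → 1: weight = 7, length = 2, mean = 7/2 ≈ 3.500
Minimum mean = 2.000, attained e.g. along the cycle 0 → 0 with weight 2 and length 1. So λ(A) = 2/1 = 2.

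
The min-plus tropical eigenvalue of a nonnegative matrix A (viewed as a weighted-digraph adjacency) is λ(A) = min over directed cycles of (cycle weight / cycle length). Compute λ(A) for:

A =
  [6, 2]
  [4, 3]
λ(A) = 3

Enumerate directed cycles and compute their means (weight / length). Sample:
  cycle 0 → 0: weight = 6, length = 1, mean = 6/1 ≈ 6.000
  cycle 1 → 1: weight = 3, length = 1, mean = 3/1 ≈ 3.000
  cycle 0 → 1 → 0: weight = 6, length = 2, mean = 6/2 ≈ 3.000
  cycle 1 → 0 → 1: weight = 6, length = 2, mean = 6/2 ≈ 3.000
Minimum mean = 3.000, attained e.g. along the cycle 1 → 1 with weight 3 and length 1. So λ(A) = 3/1 = 3.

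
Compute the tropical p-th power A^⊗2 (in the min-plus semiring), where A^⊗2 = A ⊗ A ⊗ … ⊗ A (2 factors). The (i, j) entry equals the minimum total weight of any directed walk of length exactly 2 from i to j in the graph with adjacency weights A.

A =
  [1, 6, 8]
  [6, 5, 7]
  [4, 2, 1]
A^⊗2 =
  [2, 7, 9]
  [7, 9, 8]
  [5, 3, 2]

Each entry (A^⊗2)_ij equals the minimum over all length-2 walks i = v_0 → v_1 → … → v_2 = j of Σ_t A[v_t][v_{t+1}]. For example, for (i, j) = (0, 2) we minimise over 3 possible intermediate vertex sequences; the minimum is 9, attained along the walk 0 → 0 → 2.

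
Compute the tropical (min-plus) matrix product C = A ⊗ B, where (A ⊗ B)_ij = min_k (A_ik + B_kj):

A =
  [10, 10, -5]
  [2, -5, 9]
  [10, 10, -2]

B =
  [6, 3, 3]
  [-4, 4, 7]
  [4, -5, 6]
A ⊗ B =
  [-1, -10, 1]
  [-9, -1, 2]
  [2, -7, 4]

Apply the min-plus product entry-by-entry:
  C[0][0] = min over k of (A[0][0] + B[0][0] = 10 + 6 = 16, A[0][1] + B[1][0] = 10 + -4 = 6, A[0][2] + B[2][0] = -5 + 4 = -1) = -1 (attained at k = 2)
  C[0][1] = min over k of (A[0][0] + B[0][1] = 10 + 3 = 13, A[0][1] + B[1][1] = 10 + 4 = 14, A[0][2] + B[2][1] = -5 + -5 = -10) = -10 (attained at k = 2)
  C[0][2] = min over k of (A[0][0] + B[0][2] = 10 + 3 = 13, A[0][1] + B[1][2] = 10 + 7 = 17, A[0][2] + B[2][2] = -5 + 6 = 1) = 1 (attained at k = 2)
  C[1][0] = min over k of (A[1][0] + B[0][0] = 2 + 6 = 8, A[1][1] + B[1][0] = -5 + -4 = -9, A[1][2] + B[2][0] = 9 + 4 = 13) = -9 (attained at k = 1)
  C[1][1] = min over k of (A[1][0] + B[0][1] = 2 + 3 = 5, A[1][1] + B[1][1] = -5 + 4 = -1, A[1][2] + B[2][1] = 9 + -5 = 4) = -1 (attained at k = 1)
  C[1][2] = min over k of (A[1][0] + B[0][2] = 2 + 3 = 5, A[1][1] + B[1][2] = -5 + 7 = 2, A[1][2] + B[2][2] = 9 + 6 = 15) = 2 (attained at k = 1)
  C[2][0] = min over k of (A[2][0] + B[0][0] = 10 + 6 = 16, A[2][1] + B[1][0] = 10 + -4 = 6, A[2][2] + B[2][0] = -2 + 4 = 2) = 2 (attained at k = 2)
  C[2][1] = min over k of (A[2][0] + B[0][1] = 10 + 3 = 13, A[2][1] + B[1][1] = 10 + 4 = 14, A[2][2] + B[2][1] = -2 + -5 = -7) = -7 (attained at k = 2)
  C[2][2] = min over k of (A[2][0] + B[0][2] = 10 + 3 = 13, A[2][1] + B[1][2] = 10 + 7 = 17, A[2][2] + B[2][2] = -2 + 6 = 4) = 4 (attained at k = 2)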